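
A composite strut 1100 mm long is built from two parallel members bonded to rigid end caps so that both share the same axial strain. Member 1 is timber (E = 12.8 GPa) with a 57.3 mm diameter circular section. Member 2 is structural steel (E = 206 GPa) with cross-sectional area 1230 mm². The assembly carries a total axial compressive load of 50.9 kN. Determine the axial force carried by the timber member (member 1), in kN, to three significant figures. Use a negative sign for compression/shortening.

-5.87 kN

A_1 = 2579 mm².
Equal strain + equilibrium ⇒ each member carries load in proportion to AE: A₁E₁ = 33010000 N, A₂E₂ = 253400000 N, ΣAE = 286400000 N.
F₁ = P·A₁E₁/ΣAE = -50900·33010000/286400000 = -5866 N.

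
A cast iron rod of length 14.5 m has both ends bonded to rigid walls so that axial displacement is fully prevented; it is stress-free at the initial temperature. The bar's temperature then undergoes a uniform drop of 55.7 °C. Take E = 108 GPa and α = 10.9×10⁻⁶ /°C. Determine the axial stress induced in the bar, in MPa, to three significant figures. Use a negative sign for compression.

65.6 MPa

Free thermal expansion αLΔT = 10.9e-6 · 14500 · -55.7 = -8.803 mm.
The walls impose strain ε = −(-8.803)/14500 = 6.0713e-04; σ = Eε = 108000 · 6.0713e-04 = 65.57 MPa.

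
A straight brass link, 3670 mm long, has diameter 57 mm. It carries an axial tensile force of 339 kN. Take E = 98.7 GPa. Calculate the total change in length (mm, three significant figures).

4.94 mm

A = 2552 mm².
δ_mech = NL/(AE) = 339000·3670/(2552·98700) = 4.94 mm.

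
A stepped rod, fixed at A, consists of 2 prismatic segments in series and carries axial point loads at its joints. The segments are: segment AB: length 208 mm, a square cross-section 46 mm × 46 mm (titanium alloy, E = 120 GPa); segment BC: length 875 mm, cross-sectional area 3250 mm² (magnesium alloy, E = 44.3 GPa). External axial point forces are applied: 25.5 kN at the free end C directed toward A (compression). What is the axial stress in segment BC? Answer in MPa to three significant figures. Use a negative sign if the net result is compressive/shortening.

-7.85 MPa

Internal axial forces (sectioning from the free end, tension +): N_BC = -25.5 kN, N_AB = -25.5 kN.
σ_BC = N_BC/A_BC = -25500/3250 = -7.846 MPa.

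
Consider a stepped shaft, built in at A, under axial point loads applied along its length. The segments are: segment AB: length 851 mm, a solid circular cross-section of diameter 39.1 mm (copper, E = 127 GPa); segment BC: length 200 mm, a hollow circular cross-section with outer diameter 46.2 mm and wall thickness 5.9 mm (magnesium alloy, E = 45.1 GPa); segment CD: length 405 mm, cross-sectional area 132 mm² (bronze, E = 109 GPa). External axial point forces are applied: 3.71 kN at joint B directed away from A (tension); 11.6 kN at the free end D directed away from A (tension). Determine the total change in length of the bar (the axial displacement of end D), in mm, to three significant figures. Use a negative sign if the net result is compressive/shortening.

0.481 mm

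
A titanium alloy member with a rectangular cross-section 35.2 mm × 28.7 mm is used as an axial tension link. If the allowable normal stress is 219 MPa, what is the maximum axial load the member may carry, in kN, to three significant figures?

221 kN

A = 1010 mm².
P_max = σ_allow · A = 219 · 1010 = 221200 N = 221.2 kN.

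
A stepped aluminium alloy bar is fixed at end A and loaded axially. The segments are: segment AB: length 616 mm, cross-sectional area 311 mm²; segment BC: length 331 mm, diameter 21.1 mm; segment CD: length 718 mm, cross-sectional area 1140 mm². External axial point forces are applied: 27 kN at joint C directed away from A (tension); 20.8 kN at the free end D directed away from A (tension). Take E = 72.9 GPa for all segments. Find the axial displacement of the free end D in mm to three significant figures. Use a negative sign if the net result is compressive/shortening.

Internal axial forces (sectioning from the free end, tension +): N_CD = 20.8 kN, N_BC = 47.8 kN, N_AB = 47.8 kN.
A_BC = 349.7 mm².
δ_AB = 47800·616/(311·72900) = 1.299 mm
δ_BC = 47800·331/(349.7·72900) = 0.6207 mm
δ_CD = 20800·718/(1140·72900) = 0.1797 mm
δ = Σδ_i = 2.099 mm.

2.10 mm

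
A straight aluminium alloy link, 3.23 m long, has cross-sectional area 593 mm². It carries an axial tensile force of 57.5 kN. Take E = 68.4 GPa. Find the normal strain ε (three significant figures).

0.00142

σ = N/A = 96.96 MPa; ε = σ/E = 96.96/68400 = 1.418e-03.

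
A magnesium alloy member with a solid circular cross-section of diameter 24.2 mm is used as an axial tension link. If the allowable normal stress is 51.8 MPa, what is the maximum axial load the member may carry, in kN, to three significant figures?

23.8 kN

A = 460 mm².
P_max = σ_allow · A = 51.8 · 460 = 23830 N = 23.83 kN.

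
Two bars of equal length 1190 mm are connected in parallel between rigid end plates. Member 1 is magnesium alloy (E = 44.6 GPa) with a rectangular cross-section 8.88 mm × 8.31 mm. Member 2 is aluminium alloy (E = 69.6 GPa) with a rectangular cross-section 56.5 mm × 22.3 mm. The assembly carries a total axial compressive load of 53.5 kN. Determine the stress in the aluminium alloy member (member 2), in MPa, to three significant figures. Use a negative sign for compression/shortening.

-40.9 MPa

A_1 = 73.79 mm².
A_2 = 1260 mm².
Equal strain + equilibrium ⇒ each member carries load in proportion to AE: A₁E₁ = 3291000 N, A₂E₂ = 87690000 N, ΣAE = 90980000 N.
σ₂ = P·E₂/ΣAE = -53500·69600/90980000 = -40.93 MPa.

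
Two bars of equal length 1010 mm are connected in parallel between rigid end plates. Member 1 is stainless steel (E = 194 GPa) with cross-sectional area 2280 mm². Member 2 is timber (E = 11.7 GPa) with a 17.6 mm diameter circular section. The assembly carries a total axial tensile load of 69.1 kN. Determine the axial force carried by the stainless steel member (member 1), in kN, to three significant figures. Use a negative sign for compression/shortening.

A_2 = 243.3 mm².
Equal strain + equilibrium ⇒ each member carries load in proportion to AE: A₁E₁ = 442300000 N, A₂E₂ = 2846000 N, ΣAE = 445200000 N.
F₁ = P·A₁E₁/ΣAE = 69100·442300000/445200000 = 68660 N.

68.7 kN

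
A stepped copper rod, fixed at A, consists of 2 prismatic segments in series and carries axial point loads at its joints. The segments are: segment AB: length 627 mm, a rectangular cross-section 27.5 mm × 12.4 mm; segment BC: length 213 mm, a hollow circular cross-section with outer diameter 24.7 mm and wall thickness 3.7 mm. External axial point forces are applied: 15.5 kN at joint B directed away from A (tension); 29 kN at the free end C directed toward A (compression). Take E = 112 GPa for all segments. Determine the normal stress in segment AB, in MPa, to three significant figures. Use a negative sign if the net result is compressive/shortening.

-39.6 MPa

Internal axial forces (sectioning from the free end, tension +): N_BC = -29 kN, N_AB = -13.5 kN.
A_AB = 341 mm².
σ_AB = N_AB/A_AB = -13500/341 = -39.59 MPa.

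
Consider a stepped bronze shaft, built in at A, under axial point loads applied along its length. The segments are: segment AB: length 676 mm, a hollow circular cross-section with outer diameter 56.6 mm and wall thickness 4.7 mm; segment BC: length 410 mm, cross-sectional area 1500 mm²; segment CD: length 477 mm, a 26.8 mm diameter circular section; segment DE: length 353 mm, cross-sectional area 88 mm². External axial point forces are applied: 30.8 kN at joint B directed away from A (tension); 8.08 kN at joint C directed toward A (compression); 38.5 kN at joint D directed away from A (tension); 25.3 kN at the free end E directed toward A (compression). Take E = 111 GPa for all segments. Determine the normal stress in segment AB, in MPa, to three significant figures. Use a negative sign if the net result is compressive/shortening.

Internal axial forces (sectioning from the free end, tension +): N_DE = -25.3 kN, N_CD = 13.2 kN, N_BC = 5.12 kN, N_AB = 35.92 kN.
A_AB = 766.3 mm².
σ_AB = N_AB/A_AB = 35920/766.3 = 46.87 MPa.

46.9 MPa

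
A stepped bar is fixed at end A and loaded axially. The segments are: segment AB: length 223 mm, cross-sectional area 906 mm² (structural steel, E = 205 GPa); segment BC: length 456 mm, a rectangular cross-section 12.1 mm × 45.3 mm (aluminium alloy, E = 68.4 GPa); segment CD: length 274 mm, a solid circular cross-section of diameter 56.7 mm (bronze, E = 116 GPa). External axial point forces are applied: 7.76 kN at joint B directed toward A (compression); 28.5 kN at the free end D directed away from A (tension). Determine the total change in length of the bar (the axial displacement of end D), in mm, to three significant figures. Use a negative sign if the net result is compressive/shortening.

Internal axial forces (sectioning from the free end, tension +): N_CD = 28.5 kN, N_BC = 28.5 kN, N_AB = 20.74 kN.
A_BC = 548.1 mm².
A_CD = 2525 mm².
δ_AB = 20740·223/(906·205000) = 0.0249 mm
δ_BC = 28500·456/(548.1·68400) = 0.3466 mm
δ_CD = 28500·274/(2525·116000) = 0.02666 mm
δ = Σδ_i = 0.3982 mm.

0.398 mm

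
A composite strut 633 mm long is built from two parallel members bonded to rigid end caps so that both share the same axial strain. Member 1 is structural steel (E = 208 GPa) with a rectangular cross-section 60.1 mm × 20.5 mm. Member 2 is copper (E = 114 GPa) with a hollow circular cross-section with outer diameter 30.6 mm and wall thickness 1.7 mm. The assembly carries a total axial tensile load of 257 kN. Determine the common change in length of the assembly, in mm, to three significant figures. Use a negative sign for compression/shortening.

0.594 mm

A_1 = 1232 mm².
A_2 = 154.3 mm².
Equal strain + equilibrium ⇒ each member carries load in proportion to AE: A₁E₁ = 256300000 N, A₂E₂ = 17600000 N, ΣAE = 273900000 N.
δ = PL/ΣAE = 257000·633/273900000 = 0.594 mm.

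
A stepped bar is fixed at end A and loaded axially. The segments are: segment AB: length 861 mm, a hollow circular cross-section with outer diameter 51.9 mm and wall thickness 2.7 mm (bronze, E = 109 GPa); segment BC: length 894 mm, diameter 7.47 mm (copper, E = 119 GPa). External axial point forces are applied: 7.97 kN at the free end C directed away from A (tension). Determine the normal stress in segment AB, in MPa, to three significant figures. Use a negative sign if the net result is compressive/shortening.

19.1 MPa

Internal axial forces (sectioning from the free end, tension +): N_BC = 7.97 kN, N_AB = 7.97 kN.
A_AB = 417.3 mm².
σ_AB = N_AB/A_AB = 7970/417.3 = 19.1 MPa.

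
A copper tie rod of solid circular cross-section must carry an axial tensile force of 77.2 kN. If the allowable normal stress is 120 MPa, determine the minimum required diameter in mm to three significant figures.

28.6 mm

Required area A ≥ P/σ_allow = 77200/120 = 643.3 mm².
For a solid circular section, d ≥ √(4A/π) = 28.62 mm.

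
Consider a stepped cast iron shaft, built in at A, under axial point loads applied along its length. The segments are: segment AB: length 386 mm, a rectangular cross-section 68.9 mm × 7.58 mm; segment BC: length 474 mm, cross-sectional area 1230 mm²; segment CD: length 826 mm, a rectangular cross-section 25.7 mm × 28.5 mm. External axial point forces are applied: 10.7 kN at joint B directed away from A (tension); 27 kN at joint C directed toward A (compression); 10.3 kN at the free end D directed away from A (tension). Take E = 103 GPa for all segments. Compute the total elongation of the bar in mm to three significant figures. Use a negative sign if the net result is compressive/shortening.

0.00724 mm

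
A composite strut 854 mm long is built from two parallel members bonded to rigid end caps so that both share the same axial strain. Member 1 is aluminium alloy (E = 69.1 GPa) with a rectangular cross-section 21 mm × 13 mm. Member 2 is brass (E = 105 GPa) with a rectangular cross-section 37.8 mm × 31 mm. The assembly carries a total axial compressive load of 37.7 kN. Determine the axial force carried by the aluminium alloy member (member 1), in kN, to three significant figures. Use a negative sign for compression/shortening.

-5.01 kN

A_1 = 273 mm².
A_2 = 1172 mm².
Equal strain + equilibrium ⇒ each member carries load in proportion to AE: A₁E₁ = 18860000 N, A₂E₂ = 123000000 N, ΣAE = 141900000 N.
F₁ = P·A₁E₁/ΣAE = -37700·18860000/141900000 = -5012 N.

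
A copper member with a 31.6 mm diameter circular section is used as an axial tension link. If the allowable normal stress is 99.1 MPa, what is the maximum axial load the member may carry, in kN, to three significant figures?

A = 784.3 mm².
P_max = σ_allow · A = 99.1 · 784.3 = 77720 N = 77.72 kN.

77.7 kN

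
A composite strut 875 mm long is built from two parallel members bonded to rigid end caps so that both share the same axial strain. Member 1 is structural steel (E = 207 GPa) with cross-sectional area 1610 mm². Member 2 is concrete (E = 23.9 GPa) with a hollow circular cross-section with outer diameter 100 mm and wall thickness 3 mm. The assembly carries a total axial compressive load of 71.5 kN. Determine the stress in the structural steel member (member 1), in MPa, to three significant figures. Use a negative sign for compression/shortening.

A_2 = 914.2 mm².
Equal strain + equilibrium ⇒ each member carries load in proportion to AE: A₁E₁ = 333300000 N, A₂E₂ = 21850000 N, ΣAE = 355100000 N.
σ₁ = P·E₁/ΣAE = -71500·207000/355100000 = -41.68 MPa.

-41.7 MPa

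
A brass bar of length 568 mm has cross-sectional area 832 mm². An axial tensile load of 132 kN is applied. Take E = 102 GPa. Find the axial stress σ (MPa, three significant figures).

159 MPa

σ = N/A = 132000/832 = 158.7 MPa.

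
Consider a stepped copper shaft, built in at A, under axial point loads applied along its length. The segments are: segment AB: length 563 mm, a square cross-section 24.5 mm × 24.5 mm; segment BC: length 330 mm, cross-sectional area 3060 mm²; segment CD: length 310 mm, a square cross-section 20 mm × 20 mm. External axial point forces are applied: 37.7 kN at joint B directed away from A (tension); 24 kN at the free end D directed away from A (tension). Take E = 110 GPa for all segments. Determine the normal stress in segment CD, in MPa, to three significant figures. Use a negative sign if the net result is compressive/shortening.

60.0 MPa

Internal axial forces (sectioning from the free end, tension +): N_CD = 24 kN, N_BC = 24 kN, N_AB = 61.7 kN.
A_CD = 400 mm².
σ_CD = N_CD/A_CD = 24000/400 = 60 MPa.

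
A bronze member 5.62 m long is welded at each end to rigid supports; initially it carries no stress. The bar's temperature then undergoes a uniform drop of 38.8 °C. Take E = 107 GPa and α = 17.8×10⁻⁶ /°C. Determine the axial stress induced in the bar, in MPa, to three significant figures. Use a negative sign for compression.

73.9 MPa

Free thermal expansion αLΔT = 17.8e-6 · 5620 · -38.8 = -3.881 mm.
The walls impose strain ε = −(-3.881)/5620 = 6.9064e-04; σ = Eε = 107000 · 6.9064e-04 = 73.9 MPa.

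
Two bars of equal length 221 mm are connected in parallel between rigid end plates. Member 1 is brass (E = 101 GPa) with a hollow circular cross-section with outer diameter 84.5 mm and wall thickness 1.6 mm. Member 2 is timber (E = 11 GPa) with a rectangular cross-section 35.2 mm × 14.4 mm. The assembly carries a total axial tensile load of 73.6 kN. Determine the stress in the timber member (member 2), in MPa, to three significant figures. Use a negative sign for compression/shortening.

17.0 MPa

A_1 = 416.7 mm².
A_2 = 506.9 mm².
Equal strain + equilibrium ⇒ each member carries load in proportion to AE: A₁E₁ = 42090000 N, A₂E₂ = 5576000 N, ΣAE = 47660000 N.
σ₂ = P·E₂/ΣAE = 73600·11000/47660000 = 16.99 MPa.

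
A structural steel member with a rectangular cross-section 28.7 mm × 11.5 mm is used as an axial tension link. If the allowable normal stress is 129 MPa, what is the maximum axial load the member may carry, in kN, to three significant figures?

42.6 kN

A = 330.1 mm².
P_max = σ_allow · A = 129 · 330.1 = 42580 N = 42.58 kN.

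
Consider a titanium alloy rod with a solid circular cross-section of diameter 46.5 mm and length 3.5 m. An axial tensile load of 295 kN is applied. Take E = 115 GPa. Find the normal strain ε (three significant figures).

0.00151

A = 1698 mm².
σ = N/A = 173.7 MPa; ε = σ/E = 173.7/115000 = 1.511e-03.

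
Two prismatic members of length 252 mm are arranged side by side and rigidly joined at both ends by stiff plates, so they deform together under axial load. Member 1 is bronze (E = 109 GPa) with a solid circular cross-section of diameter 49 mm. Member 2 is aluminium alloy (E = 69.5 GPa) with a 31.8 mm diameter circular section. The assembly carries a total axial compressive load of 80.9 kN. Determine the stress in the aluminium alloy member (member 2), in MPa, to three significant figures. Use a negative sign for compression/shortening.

A_1 = 1886 mm².
A_2 = 794.2 mm².
Equal strain + equilibrium ⇒ each member carries load in proportion to AE: A₁E₁ = 205500000 N, A₂E₂ = 55200000 N, ΣAE = 260700000 N.
σ₂ = P·E₂/ΣAE = -80900·69500/260700000 = -21.56 MPa.

-21.6 MPa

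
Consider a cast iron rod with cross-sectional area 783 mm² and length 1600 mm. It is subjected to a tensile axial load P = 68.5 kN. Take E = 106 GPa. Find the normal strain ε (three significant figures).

σ = N/A = 87.48 MPa; ε = σ/E = 87.48/106000 = 8.253e-04.

8.25e-04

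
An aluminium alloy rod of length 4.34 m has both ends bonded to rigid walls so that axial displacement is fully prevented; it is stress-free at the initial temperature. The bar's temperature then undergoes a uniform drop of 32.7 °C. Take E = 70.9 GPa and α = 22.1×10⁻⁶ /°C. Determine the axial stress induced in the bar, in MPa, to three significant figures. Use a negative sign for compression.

51.2 MPa

Free thermal expansion αLΔT = 22.1e-6 · 4340 · -32.7 = -3.136 mm.
The walls impose strain ε = −(-3.136)/4340 = 7.2267e-04; σ = Eε = 70900 · 7.2267e-04 = 51.24 MPa.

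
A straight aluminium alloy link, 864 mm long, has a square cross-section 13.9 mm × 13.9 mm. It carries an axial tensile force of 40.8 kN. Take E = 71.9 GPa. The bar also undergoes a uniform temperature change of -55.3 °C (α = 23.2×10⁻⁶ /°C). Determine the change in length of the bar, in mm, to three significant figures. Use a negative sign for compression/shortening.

1.43 mm

A = 193.2 mm².
δ_mech = NL/(AE) = 40800·864/(193.2·71900) = 2.538 mm.
δ_thermal = αLΔT = 23.2e-6·864·-55.3 = -1.108 mm.
δ = δ_mech + δ_thermal = 1.429 mm.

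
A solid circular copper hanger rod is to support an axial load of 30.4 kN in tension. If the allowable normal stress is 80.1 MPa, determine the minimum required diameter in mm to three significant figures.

22.0 mm

Required area A ≥ P/σ_allow = 30400/80.1 = 379.5 mm².
For a solid circular section, d ≥ √(4A/π) = 21.98 mm.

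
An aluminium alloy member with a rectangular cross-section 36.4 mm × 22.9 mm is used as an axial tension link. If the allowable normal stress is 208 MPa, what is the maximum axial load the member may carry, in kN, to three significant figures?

173 kN

A = 833.6 mm².
P_max = σ_allow · A = 208 · 833.6 = 173400 N = 173.4 kN.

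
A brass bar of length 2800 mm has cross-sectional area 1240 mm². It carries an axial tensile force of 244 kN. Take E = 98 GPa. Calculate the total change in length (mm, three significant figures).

δ_mech = NL/(AE) = 244000·2800/(1240·98000) = 5.622 mm.

5.62 mm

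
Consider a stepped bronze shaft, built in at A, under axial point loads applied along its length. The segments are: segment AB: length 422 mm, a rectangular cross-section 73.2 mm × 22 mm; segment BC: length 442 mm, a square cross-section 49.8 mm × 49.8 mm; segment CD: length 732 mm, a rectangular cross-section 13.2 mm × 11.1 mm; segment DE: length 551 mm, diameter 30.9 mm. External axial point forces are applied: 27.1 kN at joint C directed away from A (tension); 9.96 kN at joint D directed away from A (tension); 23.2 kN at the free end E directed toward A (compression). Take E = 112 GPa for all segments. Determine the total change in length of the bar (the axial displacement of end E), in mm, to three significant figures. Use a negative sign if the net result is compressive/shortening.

Internal axial forces (sectioning from the free end, tension +): N_DE = -23.2 kN, N_CD = -13.24 kN, N_BC = 13.86 kN, N_AB = 13.86 kN.
A_AB = 1610 mm².
A_BC = 2480 mm².
A_CD = 146.5 mm².
A_DE = 749.9 mm².
δ_AB = 13860·422/(1610·112000) = 0.03243 mm
δ_BC = 13860·442/(2480·112000) = 0.02206 mm
δ_CD = -13240·732/(146.5·112000) = -0.5906 mm
δ_DE = -23200·551/(749.9·112000) = -0.1522 mm
δ = Σδ_i = -0.6883 mm.

-0.688 mm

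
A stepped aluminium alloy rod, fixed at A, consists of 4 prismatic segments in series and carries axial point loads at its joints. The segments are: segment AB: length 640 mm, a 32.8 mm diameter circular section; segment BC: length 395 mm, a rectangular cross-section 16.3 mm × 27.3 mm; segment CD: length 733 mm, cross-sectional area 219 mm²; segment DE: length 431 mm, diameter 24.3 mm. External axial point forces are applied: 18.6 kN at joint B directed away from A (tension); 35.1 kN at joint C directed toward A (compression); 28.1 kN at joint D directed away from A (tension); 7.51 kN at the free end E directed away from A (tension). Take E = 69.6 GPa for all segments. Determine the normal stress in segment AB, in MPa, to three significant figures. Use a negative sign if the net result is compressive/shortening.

22.6 MPa

Internal axial forces (sectioning from the free end, tension +): N_DE = 7.51 kN, N_CD = 35.61 kN, N_BC = 0.51 kN, N_AB = 19.11 kN.
A_AB = 845 mm².
σ_AB = N_AB/A_AB = 19110/845 = 22.62 MPa.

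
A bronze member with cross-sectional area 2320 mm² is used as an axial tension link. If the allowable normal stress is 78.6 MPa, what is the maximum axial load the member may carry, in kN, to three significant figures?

P_max = σ_allow · A = 78.6 · 2320 = 182400 N = 182.4 kN.

182 kN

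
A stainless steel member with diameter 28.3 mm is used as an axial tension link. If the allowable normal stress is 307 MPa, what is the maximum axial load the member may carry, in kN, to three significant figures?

A = 629 mm².
P_max = σ_allow · A = 307 · 629 = 193100 N = 193.1 kN.

193 kN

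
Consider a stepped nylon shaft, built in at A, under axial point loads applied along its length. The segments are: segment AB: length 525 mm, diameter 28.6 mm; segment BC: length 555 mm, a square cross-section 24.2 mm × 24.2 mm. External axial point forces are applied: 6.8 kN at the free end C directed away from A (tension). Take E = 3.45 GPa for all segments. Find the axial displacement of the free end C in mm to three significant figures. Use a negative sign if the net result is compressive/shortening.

3.48 mm

Internal axial forces (sectioning from the free end, tension +): N_BC = 6.8 kN, N_AB = 6.8 kN.
A_AB = 642.4 mm².
A_BC = 585.6 mm².
δ_AB = 6800·525/(642.4·3450) = 1.611 mm
δ_BC = 6800·555/(585.6·3450) = 1.868 mm
δ = Σδ_i = 3.479 mm.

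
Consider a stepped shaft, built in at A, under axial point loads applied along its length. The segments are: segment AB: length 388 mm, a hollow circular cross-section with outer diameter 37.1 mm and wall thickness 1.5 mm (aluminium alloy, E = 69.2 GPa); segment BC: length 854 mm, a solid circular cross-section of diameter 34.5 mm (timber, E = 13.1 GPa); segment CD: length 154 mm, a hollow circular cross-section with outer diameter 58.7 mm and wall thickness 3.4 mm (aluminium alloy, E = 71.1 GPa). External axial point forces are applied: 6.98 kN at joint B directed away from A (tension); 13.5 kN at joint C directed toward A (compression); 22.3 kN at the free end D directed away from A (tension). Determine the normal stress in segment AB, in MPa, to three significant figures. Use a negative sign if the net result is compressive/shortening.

Internal axial forces (sectioning from the free end, tension +): N_CD = 22.3 kN, N_BC = 8.8 kN, N_AB = 15.78 kN.
A_AB = 167.8 mm².
σ_AB = N_AB/A_AB = 15780/167.8 = 94.06 MPa.

94.1 MPa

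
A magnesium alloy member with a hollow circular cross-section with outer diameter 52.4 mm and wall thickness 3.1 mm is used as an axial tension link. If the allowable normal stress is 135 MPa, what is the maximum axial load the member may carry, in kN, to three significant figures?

64.8 kN

A = 480.1 mm².
P_max = σ_allow · A = 135 · 480.1 = 64820 N = 64.82 kN.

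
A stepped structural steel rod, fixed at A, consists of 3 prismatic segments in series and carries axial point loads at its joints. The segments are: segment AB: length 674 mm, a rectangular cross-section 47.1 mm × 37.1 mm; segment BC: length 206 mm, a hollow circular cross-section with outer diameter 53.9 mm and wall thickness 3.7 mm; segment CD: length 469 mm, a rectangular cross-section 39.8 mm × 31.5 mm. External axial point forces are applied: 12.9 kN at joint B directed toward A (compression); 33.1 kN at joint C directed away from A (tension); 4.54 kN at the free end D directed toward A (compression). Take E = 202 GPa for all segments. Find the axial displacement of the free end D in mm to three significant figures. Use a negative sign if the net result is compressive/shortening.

Internal axial forces (sectioning from the free end, tension +): N_CD = -4.54 kN, N_BC = 28.56 kN, N_AB = 15.66 kN.
A_AB = 1747 mm².
A_BC = 583.5 mm².
A_CD = 1254 mm².
δ_AB = 15660·674/(1747·202000) = 0.0299 mm
δ_BC = 28560·206/(583.5·202000) = 0.04991 mm
δ_CD = -4540·469/(1254·202000) = -0.008408 mm
δ = Σδ_i = 0.07141 mm.

0.0714 mm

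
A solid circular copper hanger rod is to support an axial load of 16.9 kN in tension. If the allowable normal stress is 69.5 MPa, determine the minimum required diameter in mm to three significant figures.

Required area A ≥ P/σ_allow = 16900/69.5 = 243.2 mm².
For a solid circular section, d ≥ √(4A/π) = 17.6 mm.

17.6 mm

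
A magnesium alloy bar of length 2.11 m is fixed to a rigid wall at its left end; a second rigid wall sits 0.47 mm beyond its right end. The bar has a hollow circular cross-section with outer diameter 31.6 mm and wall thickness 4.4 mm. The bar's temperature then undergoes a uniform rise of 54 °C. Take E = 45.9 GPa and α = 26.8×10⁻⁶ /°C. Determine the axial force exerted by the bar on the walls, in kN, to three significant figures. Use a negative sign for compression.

Free thermal expansion αLΔT = 26.8e-6 · 2110 · 54 = 3.054 mm.
The walls engage after the gap closes; constrained expansion = 3.054 − 0.47 = 2.584 mm.
The walls impose strain ε = −(2.584)/2110 = -1.2245e-03; σ = Eε = 45900 · -1.2245e-03 = -56.2 MPa.
Wall reaction R = σ·A = -56.2·376 = -21130 N = -21.13 kN.

-21.1 kN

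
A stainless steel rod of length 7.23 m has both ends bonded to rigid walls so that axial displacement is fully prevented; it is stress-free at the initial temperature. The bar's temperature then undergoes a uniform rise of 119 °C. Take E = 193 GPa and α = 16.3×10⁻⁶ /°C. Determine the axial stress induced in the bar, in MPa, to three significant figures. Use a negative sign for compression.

-374 MPa

Free thermal expansion αLΔT = 16.3e-6 · 7230 · 119 = 14.02 mm.
The walls impose strain ε = −(14.02)/7230 = -1.9397e-03; σ = Eε = 193000 · -1.9397e-03 = -374.4 MPa.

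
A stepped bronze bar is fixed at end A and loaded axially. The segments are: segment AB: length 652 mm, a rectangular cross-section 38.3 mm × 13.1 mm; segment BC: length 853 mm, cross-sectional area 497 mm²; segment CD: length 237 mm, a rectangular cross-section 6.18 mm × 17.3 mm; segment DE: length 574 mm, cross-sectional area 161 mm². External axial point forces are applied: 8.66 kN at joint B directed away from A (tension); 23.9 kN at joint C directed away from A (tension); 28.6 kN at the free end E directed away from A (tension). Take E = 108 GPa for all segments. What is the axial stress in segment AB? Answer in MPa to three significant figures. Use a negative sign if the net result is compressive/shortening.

Internal axial forces (sectioning from the free end, tension +): N_DE = 28.6 kN, N_CD = 28.6 kN, N_BC = 52.5 kN, N_AB = 61.16 kN.
A_AB = 501.7 mm².
σ_AB = N_AB/A_AB = 61160/501.7 = 121.9 MPa.

122 MPa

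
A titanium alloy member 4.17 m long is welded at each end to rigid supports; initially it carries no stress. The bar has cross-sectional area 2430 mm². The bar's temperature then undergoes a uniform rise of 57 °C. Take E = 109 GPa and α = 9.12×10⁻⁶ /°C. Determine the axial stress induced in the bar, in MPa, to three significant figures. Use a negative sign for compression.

-56.7 MPa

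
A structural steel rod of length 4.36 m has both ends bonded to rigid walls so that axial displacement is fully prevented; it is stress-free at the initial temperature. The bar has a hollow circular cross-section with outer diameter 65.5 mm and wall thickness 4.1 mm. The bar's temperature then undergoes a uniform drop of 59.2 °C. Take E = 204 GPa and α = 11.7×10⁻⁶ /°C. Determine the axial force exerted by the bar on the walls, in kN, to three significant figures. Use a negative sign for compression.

112 kN

Free thermal expansion αLΔT = 11.7e-6 · 4360 · -59.2 = -3.02 mm.
The walls impose strain ε = −(-3.02)/4360 = 6.9264e-04; σ = Eε = 204000 · 6.9264e-04 = 141.3 MPa.
Wall reaction R = σ·A = 141.3·790.9 = 111700 N = 111.7 kN.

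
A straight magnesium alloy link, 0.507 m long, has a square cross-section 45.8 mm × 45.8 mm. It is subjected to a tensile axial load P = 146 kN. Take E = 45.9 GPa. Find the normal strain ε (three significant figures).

A = 2098 mm².
σ = N/A = 69.6 MPa; ε = σ/E = 69.6/45900 = 1.516e-03.

0.00152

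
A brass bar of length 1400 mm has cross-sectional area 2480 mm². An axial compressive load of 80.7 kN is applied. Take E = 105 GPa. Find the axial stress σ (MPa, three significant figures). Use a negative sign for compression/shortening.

σ = N/A = -80700/2480 = -32.54 MPa.

-32.5 MPa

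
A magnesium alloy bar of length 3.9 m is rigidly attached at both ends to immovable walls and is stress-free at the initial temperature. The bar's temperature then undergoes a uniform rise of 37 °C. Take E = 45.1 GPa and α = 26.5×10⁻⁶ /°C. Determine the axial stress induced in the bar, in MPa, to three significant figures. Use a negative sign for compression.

-44.2 MPa

Free thermal expansion αLΔT = 26.5e-6 · 3900 · 37 = 3.824 mm.
The walls impose strain ε = −(3.824)/3900 = -9.8050e-04; σ = Eε = 45100 · -9.8050e-04 = -44.22 MPa.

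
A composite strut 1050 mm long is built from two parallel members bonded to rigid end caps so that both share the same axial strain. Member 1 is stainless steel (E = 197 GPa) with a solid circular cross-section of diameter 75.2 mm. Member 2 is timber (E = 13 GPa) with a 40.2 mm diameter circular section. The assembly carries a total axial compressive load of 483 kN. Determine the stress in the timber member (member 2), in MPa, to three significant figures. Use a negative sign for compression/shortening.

-7.04 MPa

A_1 = 4441 mm².
A_2 = 1269 mm².
Equal strain + equilibrium ⇒ each member carries load in proportion to AE: A₁E₁ = 875000000 N, A₂E₂ = 16500000 N, ΣAE = 891500000 N.
σ₂ = P·E₂/ΣAE = -483000·13000/891500000 = -7.043 MPa.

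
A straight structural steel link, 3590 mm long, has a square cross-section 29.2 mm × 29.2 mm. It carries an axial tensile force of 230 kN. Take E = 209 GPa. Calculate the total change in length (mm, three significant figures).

A = 852.6 mm².
δ_mech = NL/(AE) = 230000·3590/(852.6·209000) = 4.634 mm.

4.63 mm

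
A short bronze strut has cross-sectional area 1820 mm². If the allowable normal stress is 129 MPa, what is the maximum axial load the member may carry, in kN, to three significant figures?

235 kN

P_max = σ_allow · A = 129 · 1820 = 234800 N = 234.8 kN.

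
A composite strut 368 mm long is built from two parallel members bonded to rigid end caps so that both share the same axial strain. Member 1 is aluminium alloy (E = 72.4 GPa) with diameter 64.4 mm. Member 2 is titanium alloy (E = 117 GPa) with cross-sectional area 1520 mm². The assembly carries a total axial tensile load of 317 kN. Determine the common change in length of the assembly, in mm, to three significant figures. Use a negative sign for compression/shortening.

0.282 mm

A_1 = 3257 mm².
Equal strain + equilibrium ⇒ each member carries load in proportion to AE: A₁E₁ = 235800000 N, A₂E₂ = 177800000 N, ΣAE = 413700000 N.
δ = PL/ΣAE = 317000·368/413700000 = 0.282 mm.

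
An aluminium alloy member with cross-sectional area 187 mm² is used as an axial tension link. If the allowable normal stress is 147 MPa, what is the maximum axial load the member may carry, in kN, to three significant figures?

27.5 kN

P_max = σ_allow · A = 147 · 187 = 27490 N = 27.49 kN.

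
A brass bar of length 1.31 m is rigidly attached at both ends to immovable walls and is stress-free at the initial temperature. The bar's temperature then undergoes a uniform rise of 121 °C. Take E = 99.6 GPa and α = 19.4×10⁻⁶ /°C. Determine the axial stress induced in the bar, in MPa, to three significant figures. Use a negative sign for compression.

-234 MPa

Free thermal expansion αLΔT = 19.4e-6 · 1310 · 121 = 3.075 mm.
The walls impose strain ε = −(3.075)/1310 = -2.3474e-03; σ = Eε = 99600 · -2.3474e-03 = -233.8 MPa.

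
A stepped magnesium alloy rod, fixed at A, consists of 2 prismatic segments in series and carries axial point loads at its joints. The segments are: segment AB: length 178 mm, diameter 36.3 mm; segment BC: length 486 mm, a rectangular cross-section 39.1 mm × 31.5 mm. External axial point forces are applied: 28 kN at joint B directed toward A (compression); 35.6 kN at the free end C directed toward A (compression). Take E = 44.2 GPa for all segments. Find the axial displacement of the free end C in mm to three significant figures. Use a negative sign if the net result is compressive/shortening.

Internal axial forces (sectioning from the free end, tension +): N_BC = -35.6 kN, N_AB = -63.6 kN.
A_AB = 1035 mm².
A_BC = 1232 mm².
δ_AB = -63600·178/(1035·44200) = -0.2475 mm
δ_BC = -35600·486/(1232·44200) = -0.3178 mm
δ = Σδ_i = -0.5653 mm.

-0.565 mm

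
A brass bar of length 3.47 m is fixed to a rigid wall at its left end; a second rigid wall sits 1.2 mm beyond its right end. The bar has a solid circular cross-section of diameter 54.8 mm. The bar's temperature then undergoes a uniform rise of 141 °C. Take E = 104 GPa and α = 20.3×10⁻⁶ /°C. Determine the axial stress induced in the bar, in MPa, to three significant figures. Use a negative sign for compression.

Free thermal expansion αLΔT = 20.3e-6 · 3470 · 141 = 9.932 mm.
The walls engage after the gap closes; constrained expansion = 9.932 − 1.2 = 8.732 mm.
The walls impose strain ε = −(8.732)/3470 = -2.5165e-03; σ = Eε = 104000 · -2.5165e-03 = -261.7 MPa.

-262 MPa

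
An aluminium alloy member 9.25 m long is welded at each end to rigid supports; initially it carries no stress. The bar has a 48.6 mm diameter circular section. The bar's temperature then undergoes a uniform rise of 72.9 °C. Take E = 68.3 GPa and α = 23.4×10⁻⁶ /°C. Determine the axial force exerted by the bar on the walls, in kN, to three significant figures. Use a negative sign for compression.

-216 kN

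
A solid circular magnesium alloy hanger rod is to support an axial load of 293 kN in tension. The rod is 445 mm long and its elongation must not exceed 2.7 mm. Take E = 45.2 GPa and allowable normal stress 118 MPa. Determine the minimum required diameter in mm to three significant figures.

Required area A ≥ P/σ_allow = 293000/118 = 2483 mm².
For a solid circular section, d ≥ √(4A/π) = 56.23 mm.
Elongation limit: A ≥ PL/(Eδ_allow) = 293000·445/(45200·2.7) = 1068 mm² ⇒ d ≥ 36.88 mm.
The stress limit governs.

56.2 mm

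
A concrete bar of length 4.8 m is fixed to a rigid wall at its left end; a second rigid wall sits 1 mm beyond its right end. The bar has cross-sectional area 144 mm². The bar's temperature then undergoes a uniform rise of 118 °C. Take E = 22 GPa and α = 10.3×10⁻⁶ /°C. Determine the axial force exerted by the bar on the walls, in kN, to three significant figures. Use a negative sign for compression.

-3.19 kN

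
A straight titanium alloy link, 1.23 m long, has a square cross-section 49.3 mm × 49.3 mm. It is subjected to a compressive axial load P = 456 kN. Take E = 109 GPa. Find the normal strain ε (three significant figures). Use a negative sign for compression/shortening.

A = 2430 mm².
σ = N/A = -187.6 MPa; ε = σ/E = -187.6/109000 = -1.721e-03.

-0.00172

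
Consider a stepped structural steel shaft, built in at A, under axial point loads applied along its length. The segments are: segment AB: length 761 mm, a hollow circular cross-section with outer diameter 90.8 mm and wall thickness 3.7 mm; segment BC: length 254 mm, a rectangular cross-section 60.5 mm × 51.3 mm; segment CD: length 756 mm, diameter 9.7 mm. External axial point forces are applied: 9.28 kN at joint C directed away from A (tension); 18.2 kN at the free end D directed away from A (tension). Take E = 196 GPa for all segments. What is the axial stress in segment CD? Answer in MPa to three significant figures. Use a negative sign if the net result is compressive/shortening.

246 MPa

Internal axial forces (sectioning from the free end, tension +): N_CD = 18.2 kN, N_BC = 27.48 kN, N_AB = 27.48 kN.
A_CD = 73.9 mm².
σ_CD = N_CD/A_CD = 18200/73.9 = 246.3 MPa.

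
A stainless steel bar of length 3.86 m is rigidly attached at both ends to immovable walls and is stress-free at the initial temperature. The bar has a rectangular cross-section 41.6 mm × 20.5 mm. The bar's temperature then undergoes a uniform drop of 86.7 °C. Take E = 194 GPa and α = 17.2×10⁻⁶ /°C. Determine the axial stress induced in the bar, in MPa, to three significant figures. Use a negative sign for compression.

289 MPa

Free thermal expansion αLΔT = 17.2e-6 · 3860 · -86.7 = -5.756 mm.
The walls impose strain ε = −(-5.756)/3860 = 1.4912e-03; σ = Eε = 194000 · 1.4912e-03 = 289.3 MPa.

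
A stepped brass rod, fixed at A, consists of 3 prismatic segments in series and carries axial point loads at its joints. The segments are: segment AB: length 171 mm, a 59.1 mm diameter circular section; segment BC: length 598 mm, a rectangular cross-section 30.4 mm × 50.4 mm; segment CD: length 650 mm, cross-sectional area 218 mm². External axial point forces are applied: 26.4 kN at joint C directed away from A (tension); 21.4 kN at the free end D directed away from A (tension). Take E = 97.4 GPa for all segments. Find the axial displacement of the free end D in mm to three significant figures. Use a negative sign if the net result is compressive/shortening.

Internal axial forces (sectioning from the free end, tension +): N_CD = 21.4 kN, N_BC = 47.8 kN, N_AB = 47.8 kN.
A_AB = 2743 mm².
A_BC = 1532 mm².
δ_AB = 47800·171/(2743·97400) = 0.03059 mm
δ_BC = 47800·598/(1532·97400) = 0.1915 mm
δ_CD = 21400·650/(218·97400) = 0.6551 mm
δ = Σδ_i = 0.8772 mm.

0.877 mm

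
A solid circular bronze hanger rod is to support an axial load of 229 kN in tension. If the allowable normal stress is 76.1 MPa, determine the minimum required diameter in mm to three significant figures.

61.9 mm

Required area A ≥ P/σ_allow = 229000/76.1 = 3009 mm².
For a solid circular section, d ≥ √(4A/π) = 61.9 mm.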